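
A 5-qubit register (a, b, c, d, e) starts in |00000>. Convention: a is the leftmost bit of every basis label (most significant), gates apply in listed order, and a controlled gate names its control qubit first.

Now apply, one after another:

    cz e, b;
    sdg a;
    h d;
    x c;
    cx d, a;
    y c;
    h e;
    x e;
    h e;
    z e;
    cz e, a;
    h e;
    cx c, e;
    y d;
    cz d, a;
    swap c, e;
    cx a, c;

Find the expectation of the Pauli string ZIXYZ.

In the final state, ZIXYZ has expectation 0. Key observation: steps 7-10 multiply out to the identity, so the circuit reduces to the remaining gates.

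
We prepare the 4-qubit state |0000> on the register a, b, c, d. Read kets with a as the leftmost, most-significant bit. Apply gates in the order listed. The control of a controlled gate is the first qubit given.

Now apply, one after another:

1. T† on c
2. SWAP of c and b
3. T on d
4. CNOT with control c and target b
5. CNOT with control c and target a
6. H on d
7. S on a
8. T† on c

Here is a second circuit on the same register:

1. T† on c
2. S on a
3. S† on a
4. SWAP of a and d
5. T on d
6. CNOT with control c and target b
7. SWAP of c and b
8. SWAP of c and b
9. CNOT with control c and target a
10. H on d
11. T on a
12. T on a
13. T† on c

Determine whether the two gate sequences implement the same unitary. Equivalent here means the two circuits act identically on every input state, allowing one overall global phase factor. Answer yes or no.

No: there is an input state on which the two circuits produce genuinely different outputs (not merely differing by a phase).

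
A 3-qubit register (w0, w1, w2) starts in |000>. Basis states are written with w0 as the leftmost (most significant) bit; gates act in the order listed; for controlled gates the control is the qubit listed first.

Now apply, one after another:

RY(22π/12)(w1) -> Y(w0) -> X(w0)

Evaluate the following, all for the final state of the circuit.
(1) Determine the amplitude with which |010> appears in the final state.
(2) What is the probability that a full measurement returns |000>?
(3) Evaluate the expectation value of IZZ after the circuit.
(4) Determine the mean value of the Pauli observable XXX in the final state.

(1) The final state's coefficient on |010> equals I*(-sqrt(2) + sqrt(6))/4.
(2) Outcome |000> occurs with probability sqrt(3)/4 + 1/2.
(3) In the final state, IZZ has expectation sqrt(3)/2.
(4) In the final state, XXX has expectation 0.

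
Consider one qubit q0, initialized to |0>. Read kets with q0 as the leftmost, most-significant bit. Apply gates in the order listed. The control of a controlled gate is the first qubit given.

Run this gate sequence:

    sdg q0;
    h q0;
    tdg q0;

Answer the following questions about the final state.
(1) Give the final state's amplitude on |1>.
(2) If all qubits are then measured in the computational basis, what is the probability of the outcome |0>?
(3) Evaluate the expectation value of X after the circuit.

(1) The amplitude on |1> is -sqrt(2)*exp(3*I*pi/4)/2.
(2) Outcome |0> occurs with probability 1/2.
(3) The observable X averages to sqrt(2)/2.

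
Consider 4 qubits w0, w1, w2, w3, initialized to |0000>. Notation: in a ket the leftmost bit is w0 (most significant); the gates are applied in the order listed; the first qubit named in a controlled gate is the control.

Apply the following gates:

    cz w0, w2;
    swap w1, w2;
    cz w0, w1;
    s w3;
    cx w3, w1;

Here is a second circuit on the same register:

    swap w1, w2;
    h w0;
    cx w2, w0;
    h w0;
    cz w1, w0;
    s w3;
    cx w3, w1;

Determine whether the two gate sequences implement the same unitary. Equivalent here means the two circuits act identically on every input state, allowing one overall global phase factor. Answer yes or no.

No: there is an input state on which the two circuits produce genuinely different outputs (not merely differing by a phase).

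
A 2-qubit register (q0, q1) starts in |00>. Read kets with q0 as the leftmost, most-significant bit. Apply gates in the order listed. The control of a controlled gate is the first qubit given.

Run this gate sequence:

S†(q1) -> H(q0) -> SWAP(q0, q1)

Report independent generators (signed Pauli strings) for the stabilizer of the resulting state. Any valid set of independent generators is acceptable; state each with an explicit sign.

One valid set of independent stabilizer generators is +IX, +ZI (any independent generating set of the same group is equally correct).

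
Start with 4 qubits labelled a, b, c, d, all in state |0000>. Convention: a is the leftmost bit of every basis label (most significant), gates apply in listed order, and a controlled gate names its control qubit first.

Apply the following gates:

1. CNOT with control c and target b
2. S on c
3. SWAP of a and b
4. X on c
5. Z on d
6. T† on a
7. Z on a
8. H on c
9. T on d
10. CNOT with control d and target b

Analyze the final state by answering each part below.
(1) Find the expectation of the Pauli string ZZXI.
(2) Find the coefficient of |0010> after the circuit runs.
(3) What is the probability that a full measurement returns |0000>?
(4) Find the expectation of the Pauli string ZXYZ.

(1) The expectation value of ZZXI is -1.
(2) The final state's coefficient on |0010> equals -sqrt(2)/2.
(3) The probability of measuring |0000> is 1/2.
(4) The observable ZXYZ averages to 0.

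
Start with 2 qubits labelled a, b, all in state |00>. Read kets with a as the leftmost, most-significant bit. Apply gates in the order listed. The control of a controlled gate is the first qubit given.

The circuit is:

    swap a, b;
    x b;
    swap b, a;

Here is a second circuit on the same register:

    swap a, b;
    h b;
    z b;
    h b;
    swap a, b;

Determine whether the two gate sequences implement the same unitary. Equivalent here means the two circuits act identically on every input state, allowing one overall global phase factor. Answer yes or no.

Yes — the two circuits implement the same unitary up to a global phase.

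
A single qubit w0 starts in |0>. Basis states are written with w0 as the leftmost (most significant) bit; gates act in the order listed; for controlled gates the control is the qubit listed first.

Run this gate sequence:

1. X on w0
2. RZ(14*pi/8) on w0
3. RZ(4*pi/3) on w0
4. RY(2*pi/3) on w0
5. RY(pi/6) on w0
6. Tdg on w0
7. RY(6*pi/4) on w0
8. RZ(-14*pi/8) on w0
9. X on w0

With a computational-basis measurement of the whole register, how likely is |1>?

Outcome |1> occurs with probability 1/2 - sqrt(2)/8.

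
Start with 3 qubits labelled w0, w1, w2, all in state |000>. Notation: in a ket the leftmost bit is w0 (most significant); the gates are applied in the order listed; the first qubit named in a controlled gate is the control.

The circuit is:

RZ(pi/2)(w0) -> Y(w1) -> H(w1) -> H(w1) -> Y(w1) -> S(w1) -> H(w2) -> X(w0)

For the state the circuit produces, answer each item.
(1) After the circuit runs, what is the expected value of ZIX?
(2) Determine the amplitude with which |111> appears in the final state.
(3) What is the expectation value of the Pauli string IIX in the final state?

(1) The observable ZIX averages to -1. Key observation: the block from step 2 through step 5 cancels to the identity and can be dropped.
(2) |111> carries amplitude 0 in the final state.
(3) The observable IIX averages to 1.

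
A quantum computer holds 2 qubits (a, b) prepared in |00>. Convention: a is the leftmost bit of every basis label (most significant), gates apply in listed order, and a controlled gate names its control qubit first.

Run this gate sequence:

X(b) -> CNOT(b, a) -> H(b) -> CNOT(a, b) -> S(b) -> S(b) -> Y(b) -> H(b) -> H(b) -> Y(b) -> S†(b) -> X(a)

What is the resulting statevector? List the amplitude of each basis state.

After the circuit, the state carries amplitude -sqrt(2)/2 on |00>, sqrt(2)*I/2 on |01>, 0 on |10>, 0 on |11>.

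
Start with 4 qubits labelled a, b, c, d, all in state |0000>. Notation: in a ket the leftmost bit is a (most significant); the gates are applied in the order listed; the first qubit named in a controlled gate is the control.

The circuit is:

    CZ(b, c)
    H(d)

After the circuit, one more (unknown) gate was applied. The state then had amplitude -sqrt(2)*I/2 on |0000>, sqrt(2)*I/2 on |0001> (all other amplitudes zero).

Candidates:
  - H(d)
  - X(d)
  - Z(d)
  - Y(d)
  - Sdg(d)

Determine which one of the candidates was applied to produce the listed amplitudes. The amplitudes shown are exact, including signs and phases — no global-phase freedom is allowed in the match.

It was Y(d) that produced the state shown.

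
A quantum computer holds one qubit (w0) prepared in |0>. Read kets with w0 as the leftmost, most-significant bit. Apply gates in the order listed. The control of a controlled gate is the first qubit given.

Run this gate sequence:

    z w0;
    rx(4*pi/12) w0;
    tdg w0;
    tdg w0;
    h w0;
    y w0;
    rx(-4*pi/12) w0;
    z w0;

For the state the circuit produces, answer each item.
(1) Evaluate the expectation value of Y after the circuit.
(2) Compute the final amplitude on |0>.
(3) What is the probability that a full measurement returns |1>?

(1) The expectation value of Y is -3/4.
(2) |0> carries amplitude (1 - I)*(-sqrt(6)*I + sqrt(2)*(2 - I))/8 in the final state.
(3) A full measurement returns |1> with probability 1/2 - sqrt(3)/8.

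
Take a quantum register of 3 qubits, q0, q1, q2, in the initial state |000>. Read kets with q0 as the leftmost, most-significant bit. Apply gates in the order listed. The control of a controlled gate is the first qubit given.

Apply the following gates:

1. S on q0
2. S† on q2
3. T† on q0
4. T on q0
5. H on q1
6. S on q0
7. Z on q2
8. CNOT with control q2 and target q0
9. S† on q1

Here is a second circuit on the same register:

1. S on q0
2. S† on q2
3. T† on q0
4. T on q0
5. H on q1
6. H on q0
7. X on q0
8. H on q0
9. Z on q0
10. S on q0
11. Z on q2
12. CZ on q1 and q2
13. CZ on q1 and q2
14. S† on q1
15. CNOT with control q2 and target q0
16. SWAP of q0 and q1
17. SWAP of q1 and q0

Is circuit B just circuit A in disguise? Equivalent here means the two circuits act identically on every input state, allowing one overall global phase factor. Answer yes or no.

Yes: on every input state the two circuits agree up to one overall phase factor.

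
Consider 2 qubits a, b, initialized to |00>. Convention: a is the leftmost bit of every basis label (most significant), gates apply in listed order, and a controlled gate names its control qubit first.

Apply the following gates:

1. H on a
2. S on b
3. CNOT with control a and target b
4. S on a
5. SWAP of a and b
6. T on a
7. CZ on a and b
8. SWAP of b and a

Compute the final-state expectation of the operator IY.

The observable IY averages to 0.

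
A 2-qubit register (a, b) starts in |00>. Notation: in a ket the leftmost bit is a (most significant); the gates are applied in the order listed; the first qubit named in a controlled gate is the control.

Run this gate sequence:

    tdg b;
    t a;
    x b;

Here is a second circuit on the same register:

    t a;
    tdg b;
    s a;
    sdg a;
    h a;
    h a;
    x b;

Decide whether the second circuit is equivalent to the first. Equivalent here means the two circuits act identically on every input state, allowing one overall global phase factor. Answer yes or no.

Yes — the two circuits implement the same unitary up to a global phase.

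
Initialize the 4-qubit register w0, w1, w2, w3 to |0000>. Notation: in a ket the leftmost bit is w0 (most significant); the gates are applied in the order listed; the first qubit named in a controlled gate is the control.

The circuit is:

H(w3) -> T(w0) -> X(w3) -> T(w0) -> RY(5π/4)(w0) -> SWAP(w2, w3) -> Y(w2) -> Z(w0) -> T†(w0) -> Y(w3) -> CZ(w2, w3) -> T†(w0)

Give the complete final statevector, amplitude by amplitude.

The final amplitudes are -sqrt(4 - 2*sqrt(2))/4 on |0001>, -sqrt(4 - 2*sqrt(2))/4 on |0011>, I*sqrt(2*sqrt(2) + 4)/4 on |1001>, I*sqrt(2*sqrt(2) + 4)/4 on |1011>, and 0 on every other basis state.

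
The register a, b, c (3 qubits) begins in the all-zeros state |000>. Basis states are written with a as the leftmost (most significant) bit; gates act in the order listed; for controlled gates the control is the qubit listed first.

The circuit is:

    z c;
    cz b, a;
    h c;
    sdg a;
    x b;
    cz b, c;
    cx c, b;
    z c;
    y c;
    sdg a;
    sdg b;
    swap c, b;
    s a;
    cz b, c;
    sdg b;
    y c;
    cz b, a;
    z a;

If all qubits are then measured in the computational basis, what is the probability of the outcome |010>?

Outcome |010> occurs with probability 1/2.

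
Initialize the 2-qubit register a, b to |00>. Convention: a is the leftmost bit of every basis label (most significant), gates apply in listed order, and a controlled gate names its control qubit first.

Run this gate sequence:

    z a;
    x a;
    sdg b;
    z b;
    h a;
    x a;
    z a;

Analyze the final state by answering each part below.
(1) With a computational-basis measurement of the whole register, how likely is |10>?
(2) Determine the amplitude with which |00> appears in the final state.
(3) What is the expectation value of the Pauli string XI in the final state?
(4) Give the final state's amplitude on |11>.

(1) The probability of measuring |10> is 1/2.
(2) The amplitude on |00> is -sqrt(2)/2.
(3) The expectation value of XI is 1.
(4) The amplitude on |11> is 0.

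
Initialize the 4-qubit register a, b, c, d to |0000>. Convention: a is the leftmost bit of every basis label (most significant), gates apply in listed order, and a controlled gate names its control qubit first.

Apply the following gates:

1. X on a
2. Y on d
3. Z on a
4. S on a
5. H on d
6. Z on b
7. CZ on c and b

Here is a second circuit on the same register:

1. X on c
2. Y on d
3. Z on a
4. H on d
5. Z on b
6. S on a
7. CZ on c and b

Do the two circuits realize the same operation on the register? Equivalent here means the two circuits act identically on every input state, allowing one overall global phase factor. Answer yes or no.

No — the two circuits implement different unitaries, even allowing a global phase.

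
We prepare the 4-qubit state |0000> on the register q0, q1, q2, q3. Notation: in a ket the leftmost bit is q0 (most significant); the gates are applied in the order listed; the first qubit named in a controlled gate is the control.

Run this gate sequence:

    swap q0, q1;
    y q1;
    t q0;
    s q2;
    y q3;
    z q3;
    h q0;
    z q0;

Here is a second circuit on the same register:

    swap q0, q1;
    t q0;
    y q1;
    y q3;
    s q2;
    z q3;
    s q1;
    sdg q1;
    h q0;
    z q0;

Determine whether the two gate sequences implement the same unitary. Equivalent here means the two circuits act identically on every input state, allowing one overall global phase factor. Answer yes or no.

Yes: on every input state the two circuits agree up to one overall phase factor.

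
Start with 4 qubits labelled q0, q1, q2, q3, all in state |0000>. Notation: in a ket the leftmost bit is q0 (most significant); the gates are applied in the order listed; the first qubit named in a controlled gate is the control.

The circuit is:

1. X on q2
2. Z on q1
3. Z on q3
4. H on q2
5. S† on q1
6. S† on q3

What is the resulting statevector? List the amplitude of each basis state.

The resulting statevector has amplitude sqrt(2)/2 on |0000>, -sqrt(2)/2 on |0010>, and 0 on every other basis state.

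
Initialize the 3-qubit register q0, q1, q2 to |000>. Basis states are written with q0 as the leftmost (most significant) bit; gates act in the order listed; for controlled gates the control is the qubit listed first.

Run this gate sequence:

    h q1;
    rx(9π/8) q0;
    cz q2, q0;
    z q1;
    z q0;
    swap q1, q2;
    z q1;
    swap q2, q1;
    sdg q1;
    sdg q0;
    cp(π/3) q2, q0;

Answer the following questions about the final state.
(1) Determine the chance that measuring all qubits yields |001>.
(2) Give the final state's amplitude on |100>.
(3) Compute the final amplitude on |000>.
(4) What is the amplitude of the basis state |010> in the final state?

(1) Outcome |001> occurs with probability 0.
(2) The amplitude on |100> is sqrt(2)*cos(pi/16)/2.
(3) The final state's coefficient on |000> equals -sqrt(2)*sin(pi/16)/2.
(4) The final state's coefficient on |010> equals -sqrt(2)*I*sin(pi/16)/2.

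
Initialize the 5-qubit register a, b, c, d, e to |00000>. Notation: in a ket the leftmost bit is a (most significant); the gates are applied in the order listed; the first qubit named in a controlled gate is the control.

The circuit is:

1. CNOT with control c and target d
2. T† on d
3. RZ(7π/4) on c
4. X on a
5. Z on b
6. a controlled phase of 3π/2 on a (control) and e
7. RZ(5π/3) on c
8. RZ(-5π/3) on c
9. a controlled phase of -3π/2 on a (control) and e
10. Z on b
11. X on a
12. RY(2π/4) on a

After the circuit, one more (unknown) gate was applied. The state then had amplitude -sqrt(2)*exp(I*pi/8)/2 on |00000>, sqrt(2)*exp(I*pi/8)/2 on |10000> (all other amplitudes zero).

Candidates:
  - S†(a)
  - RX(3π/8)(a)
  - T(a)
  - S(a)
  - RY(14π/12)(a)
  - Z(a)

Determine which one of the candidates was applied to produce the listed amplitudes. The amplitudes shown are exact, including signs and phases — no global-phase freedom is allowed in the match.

The applied gate was Z(a). Key observation: the block from step 4 through step 11 cancels to the identity and can be dropped.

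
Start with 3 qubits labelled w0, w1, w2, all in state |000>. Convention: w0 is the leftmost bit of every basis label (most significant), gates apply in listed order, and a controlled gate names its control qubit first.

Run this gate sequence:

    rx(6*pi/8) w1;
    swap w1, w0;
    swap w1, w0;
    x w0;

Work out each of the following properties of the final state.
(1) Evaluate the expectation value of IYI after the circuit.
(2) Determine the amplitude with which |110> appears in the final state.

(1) In the final state, IYI has expectation -sqrt(2)/2. Key observation: steps 2-3 multiply out to the identity, so the circuit reduces to the remaining gates.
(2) The amplitude on |110> is -I*sqrt(sqrt(2) + 2)/2.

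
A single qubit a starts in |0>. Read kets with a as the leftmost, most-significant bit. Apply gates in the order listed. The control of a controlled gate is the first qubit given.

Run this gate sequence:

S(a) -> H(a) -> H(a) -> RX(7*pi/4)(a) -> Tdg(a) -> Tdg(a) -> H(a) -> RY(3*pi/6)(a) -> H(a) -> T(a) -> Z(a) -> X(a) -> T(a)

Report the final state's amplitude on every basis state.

The final amplitudes are sqrt(2)*(-sqrt(sqrt(2) + 2) + sqrt(2 - sqrt(2)))*exp(I*pi/4)/4 on |0>, sqrt(2)*(-sqrt(sqrt(2) + 2) - sqrt(2 - sqrt(2)))*exp(I*pi/4)/4 on |1>. Key observation: steps 2-3 multiply out to the identity, so the circuit reduces to the remaining gates.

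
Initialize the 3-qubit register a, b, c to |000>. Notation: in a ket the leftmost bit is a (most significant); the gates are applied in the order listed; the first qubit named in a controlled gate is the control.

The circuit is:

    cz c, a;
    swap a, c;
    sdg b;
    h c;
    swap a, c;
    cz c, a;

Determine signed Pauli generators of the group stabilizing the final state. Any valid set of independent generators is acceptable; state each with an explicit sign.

The final state is stabilized by the group generated by +XII, +IZI, +IIZ; other independent generating sets are equally valid.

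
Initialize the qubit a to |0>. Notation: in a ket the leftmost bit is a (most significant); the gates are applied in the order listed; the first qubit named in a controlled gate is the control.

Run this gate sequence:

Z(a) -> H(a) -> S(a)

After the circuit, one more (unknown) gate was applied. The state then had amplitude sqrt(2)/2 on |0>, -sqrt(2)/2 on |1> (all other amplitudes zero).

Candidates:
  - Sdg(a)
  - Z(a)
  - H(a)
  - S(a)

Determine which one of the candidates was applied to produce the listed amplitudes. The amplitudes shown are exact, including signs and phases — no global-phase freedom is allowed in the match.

The applied gate was S(a).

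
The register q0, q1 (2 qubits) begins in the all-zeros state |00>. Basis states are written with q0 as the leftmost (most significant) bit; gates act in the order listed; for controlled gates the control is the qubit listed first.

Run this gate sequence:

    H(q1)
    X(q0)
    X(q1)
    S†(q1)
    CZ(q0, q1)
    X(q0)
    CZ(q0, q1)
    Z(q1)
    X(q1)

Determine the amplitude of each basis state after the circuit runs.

After the circuit, the state carries amplitude -sqrt(2)*I/2 on |00>, sqrt(2)/2 on |01>, 0 on |10>, 0 on |11>.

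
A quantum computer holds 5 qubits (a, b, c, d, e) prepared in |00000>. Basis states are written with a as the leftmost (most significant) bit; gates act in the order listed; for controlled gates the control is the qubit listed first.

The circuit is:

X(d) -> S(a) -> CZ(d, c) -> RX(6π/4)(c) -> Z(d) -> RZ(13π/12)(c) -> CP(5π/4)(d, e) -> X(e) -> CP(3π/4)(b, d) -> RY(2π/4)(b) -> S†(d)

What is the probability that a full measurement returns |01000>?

The probability of measuring |01000> is 0.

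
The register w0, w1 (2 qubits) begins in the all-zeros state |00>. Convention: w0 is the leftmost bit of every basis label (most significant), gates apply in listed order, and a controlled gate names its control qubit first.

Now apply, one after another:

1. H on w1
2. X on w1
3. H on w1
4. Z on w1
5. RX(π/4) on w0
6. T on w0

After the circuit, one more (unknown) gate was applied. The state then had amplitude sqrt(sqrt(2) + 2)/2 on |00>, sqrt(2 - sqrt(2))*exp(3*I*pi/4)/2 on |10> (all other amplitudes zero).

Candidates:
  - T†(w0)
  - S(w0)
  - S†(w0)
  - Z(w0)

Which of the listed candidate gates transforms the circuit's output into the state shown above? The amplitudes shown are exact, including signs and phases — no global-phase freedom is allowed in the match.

It was Z(w0) that produced the state shown.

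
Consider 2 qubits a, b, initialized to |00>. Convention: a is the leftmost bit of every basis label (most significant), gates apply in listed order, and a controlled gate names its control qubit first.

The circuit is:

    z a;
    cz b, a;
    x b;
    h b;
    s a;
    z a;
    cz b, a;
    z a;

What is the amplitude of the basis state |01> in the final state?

|01> carries amplitude -sqrt(2)/2 in the final state.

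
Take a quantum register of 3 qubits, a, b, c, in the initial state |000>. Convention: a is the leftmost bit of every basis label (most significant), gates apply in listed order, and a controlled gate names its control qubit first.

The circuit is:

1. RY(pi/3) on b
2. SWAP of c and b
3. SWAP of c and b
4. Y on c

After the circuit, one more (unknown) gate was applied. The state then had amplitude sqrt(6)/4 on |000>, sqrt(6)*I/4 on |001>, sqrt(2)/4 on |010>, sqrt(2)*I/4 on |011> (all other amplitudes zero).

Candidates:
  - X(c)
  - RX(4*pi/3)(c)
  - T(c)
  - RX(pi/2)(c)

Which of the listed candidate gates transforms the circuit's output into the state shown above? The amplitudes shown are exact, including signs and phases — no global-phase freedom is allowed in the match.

The unique candidate consistent with the amplitudes is RX(pi/2)(c).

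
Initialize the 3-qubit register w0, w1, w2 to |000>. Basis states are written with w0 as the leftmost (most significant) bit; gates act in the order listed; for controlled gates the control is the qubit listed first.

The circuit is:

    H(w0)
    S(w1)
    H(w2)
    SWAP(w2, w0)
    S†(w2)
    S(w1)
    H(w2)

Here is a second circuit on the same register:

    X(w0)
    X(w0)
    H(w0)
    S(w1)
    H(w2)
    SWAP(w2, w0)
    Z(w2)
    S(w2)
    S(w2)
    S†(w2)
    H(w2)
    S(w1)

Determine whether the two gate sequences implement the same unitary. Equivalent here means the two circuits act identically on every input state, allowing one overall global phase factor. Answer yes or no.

Yes, they are equivalent — the unitaries differ by at most a global phase.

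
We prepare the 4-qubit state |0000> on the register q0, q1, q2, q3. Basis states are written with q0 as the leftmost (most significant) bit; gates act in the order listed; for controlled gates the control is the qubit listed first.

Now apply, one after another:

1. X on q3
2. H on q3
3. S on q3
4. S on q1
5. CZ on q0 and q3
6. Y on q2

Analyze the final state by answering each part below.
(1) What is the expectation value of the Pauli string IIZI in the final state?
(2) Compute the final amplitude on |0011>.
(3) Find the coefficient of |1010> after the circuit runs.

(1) The expectation value of IIZI is -1.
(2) |0011> carries amplitude sqrt(2)/2 in the final state.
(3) |1010> carries amplitude 0 in the final state.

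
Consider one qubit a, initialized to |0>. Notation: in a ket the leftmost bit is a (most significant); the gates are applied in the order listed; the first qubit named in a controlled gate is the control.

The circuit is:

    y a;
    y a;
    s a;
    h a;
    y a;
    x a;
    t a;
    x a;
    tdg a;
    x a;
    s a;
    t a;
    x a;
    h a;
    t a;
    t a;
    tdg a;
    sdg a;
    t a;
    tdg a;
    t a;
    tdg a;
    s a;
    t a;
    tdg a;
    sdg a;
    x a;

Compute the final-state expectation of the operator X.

In the final state, X has expectation 1/2. Key observation: steps 17-24 multiply out to the identity, so the circuit reduces to the remaining gates.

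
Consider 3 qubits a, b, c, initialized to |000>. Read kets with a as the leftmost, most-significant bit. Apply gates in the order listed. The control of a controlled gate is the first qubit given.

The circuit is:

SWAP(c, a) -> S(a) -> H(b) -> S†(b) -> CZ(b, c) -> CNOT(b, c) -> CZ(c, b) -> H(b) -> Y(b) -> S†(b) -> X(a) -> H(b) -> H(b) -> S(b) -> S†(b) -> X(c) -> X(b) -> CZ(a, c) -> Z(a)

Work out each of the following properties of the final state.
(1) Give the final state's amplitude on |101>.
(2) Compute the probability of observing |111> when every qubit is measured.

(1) The final state's coefficient on |101> equals 1/2. Key observation: the block from step 14 through step 15 cancels to the identity and can be dropped.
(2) A full measurement returns |111> with probability 1/4.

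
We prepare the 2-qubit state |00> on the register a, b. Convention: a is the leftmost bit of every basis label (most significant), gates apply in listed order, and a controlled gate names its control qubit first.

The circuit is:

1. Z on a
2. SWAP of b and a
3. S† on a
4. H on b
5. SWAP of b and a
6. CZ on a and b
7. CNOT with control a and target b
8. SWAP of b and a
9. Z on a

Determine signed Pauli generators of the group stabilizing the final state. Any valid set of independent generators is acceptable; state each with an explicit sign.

The stabilizer group can be generated by -XX, +ZZ, among other valid generating sets.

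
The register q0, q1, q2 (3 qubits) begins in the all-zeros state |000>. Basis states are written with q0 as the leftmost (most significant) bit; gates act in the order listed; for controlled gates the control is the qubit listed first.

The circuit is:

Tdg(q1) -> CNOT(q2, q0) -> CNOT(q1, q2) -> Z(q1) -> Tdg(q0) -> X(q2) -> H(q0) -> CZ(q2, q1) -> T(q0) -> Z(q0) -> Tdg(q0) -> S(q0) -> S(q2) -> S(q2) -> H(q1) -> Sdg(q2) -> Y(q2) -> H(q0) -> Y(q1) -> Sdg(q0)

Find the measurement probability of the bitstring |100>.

A full measurement returns |100> with probability 1/4.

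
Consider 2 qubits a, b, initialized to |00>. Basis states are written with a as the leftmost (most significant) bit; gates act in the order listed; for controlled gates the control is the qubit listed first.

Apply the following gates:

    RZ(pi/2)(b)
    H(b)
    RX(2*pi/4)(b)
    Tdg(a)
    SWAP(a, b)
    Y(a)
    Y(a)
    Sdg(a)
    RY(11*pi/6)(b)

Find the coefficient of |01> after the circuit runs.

The amplitude on |01> is (-sqrt(6) + sqrt(2) - sqrt(2)*I + sqrt(6)*I)*exp(3*I*pi/4)/8.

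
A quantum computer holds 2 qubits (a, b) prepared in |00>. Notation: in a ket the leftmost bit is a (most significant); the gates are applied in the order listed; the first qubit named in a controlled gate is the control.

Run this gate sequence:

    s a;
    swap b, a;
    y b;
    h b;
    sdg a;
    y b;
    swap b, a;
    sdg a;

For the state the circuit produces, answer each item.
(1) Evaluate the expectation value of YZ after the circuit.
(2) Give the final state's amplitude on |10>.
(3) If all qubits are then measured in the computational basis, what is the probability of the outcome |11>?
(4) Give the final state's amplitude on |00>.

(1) The expectation value of YZ is -1.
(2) The amplitude on |10> is sqrt(2)*I/2.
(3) The probability of measuring |11> is 0.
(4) |00> carries amplitude -sqrt(2)/2 in the final state.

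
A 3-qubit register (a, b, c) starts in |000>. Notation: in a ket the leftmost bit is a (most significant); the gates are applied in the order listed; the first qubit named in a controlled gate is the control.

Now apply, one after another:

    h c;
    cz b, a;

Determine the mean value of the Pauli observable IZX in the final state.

The observable IZX averages to 1.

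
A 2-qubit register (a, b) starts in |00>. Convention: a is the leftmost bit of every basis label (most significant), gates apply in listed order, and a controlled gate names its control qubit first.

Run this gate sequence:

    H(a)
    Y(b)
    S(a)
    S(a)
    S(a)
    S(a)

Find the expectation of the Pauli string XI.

In the final state, XI has expectation 1. Key observation: the block from step 3 through step 6 cancels to the identity and can be dropped.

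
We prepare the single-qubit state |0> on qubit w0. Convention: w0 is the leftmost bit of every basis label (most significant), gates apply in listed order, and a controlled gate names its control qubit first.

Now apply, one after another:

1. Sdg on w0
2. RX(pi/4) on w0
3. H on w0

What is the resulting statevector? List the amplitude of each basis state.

The resulting statevector has amplitude sqrt(2)*sqrt(sqrt(2) + 2)/4 - sqrt(2)*I*sqrt(2 - sqrt(2))/4 on |0>, sqrt(2)*sqrt(sqrt(2) + 2)/4 + sqrt(2)*I*sqrt(2 - sqrt(2))/4 on |1>.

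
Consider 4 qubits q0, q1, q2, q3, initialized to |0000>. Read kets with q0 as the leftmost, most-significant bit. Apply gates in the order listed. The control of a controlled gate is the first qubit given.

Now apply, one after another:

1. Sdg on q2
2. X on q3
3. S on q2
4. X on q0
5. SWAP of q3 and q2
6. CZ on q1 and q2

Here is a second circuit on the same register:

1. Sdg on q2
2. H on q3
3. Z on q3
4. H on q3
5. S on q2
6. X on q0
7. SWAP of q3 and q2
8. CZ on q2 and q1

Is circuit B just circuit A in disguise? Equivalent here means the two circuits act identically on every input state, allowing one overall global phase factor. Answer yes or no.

Yes — the two circuits implement the same unitary up to a global phase.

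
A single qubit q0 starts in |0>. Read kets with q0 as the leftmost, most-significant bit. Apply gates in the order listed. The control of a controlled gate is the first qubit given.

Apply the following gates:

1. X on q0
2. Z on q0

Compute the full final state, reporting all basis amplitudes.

After the circuit, the state carries amplitude 0 on |0>, -1 on |1>.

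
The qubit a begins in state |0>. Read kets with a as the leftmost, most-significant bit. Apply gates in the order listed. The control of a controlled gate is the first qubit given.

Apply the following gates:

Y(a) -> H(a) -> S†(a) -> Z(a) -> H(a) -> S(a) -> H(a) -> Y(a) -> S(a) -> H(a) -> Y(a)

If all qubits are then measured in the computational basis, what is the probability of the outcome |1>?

A full measurement returns |1> with probability 1/2.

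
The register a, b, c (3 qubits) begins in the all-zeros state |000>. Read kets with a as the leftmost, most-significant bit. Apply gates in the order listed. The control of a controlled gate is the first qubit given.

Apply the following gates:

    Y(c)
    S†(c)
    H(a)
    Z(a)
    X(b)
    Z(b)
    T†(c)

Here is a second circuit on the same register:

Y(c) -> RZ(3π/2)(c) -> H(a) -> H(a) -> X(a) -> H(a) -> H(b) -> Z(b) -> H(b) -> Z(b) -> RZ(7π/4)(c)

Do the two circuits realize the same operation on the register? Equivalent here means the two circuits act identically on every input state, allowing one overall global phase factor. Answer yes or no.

Yes: on every input state the two circuits agree up to one overall phase factor.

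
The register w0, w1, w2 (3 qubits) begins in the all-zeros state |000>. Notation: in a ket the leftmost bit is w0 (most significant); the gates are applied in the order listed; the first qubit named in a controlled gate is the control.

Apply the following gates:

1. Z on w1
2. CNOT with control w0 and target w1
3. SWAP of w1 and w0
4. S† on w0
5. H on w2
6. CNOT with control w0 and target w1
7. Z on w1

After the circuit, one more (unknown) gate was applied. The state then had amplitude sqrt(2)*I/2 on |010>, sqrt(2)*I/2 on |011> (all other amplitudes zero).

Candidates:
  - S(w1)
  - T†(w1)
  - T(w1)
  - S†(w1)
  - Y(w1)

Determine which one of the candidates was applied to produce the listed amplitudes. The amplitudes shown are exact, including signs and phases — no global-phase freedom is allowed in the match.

The unique candidate consistent with the amplitudes is Y(w1).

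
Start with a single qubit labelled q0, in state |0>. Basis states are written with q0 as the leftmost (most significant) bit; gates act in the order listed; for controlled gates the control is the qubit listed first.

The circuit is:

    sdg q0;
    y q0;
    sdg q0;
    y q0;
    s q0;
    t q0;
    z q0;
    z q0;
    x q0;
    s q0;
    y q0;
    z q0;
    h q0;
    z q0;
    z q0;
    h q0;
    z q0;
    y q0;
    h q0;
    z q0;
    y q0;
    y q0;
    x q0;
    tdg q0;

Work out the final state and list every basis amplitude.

The resulting statevector has amplitude sqrt(2)/2 on |0>, -sqrt(2)*exp(3*I*pi/4)/2 on |1>.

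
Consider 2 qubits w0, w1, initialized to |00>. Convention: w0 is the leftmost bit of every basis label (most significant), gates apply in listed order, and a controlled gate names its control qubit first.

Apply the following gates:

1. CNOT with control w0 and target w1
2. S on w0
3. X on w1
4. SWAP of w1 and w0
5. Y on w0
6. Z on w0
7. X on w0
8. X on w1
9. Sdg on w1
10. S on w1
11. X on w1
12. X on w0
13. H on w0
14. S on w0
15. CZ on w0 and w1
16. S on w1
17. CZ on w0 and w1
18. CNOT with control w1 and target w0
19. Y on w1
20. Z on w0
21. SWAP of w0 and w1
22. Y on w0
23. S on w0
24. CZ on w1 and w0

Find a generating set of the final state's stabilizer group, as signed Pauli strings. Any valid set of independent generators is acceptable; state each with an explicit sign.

The stabilizer group can be generated by -IY, +ZI, among other valid generating sets. Key observation: gates 7-12 undo each other exactly, leaving only the rest of the circuit to track.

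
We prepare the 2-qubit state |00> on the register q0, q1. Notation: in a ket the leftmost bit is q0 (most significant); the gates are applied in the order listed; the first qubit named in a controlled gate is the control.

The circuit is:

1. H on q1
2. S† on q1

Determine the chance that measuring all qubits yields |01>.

The probability of measuring |01> is 1/2.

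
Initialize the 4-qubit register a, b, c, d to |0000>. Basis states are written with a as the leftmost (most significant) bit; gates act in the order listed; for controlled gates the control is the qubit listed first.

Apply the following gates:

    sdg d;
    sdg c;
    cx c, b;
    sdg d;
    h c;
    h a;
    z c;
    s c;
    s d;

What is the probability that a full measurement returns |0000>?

Outcome |0000> occurs with probability 1/4.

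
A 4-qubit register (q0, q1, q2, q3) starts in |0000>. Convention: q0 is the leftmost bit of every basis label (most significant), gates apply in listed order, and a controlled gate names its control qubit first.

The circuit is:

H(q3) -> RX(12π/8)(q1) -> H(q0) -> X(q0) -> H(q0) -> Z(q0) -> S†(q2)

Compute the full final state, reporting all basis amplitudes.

The final amplitudes are -1/2 on |0000>, -1/2 on |0001>, -I/2 on |0100>, -I/2 on |0101>, and 0 on every other basis state. Key observation: the block from step 3 through step 6 cancels to the identity and can be dropped.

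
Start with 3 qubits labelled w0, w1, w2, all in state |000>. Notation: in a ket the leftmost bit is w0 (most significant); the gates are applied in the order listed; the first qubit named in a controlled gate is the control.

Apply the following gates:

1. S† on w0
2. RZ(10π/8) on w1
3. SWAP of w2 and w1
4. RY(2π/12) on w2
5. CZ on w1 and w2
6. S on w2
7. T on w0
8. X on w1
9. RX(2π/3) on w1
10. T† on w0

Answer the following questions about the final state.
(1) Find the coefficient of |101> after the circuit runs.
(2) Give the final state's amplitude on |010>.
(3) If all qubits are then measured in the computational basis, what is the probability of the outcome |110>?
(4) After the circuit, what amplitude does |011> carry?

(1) |101> carries amplitude 0 in the final state.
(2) The amplitude on |010> is (-sqrt(6) - sqrt(2))*exp(3*I*pi/8)/8.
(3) The probability of measuring |110> is 0.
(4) The final state's coefficient on |011> equals (-sqrt(6) + sqrt(2))*exp(7*I*pi/8)/8.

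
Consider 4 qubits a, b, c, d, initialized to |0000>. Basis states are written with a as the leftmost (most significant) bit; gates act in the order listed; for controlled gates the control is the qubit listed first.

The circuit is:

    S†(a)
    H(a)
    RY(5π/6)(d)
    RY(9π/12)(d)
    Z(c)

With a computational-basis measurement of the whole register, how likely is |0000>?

A full measurement returns |0000> with probability -sqrt(2)/16 + sqrt(6)/16 + 1/4.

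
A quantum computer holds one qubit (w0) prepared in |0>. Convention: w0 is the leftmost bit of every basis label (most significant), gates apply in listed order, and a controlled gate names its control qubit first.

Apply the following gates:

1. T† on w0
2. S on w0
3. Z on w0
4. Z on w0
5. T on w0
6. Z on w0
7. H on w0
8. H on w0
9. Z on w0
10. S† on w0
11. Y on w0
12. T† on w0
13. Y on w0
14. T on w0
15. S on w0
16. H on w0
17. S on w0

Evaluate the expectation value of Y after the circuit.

The expectation value of Y is 1.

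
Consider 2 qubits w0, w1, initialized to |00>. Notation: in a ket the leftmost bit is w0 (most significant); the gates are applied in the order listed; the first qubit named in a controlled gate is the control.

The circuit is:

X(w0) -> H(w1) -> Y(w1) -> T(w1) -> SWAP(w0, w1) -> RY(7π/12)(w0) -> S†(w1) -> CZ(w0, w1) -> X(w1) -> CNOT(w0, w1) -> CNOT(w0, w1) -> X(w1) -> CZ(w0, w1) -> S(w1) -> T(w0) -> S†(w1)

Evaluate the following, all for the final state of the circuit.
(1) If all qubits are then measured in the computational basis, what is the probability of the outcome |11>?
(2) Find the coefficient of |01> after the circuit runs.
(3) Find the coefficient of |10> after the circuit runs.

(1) The probability of measuring |11> is 3/8 - sqrt(3)/8. Key observation: gates 7-14 undo each other exactly, leaving only the rest of the circuit to track.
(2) The final state's coefficient on |01> equals -sqrt(6*sqrt(2) + 12)/8 + sqrt(4 - 2*sqrt(2))/8 - sqrt(2*sqrt(2) + 4)*exp(I*pi/4)/8 - sqrt(12 - 6*sqrt(2))*exp(I*pi/4)/8.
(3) The amplitude on |10> is 0.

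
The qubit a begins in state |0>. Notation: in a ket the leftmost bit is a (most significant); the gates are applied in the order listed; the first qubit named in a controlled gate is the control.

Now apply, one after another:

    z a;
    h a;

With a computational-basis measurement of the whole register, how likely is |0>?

Outcome |0> occurs with probability 1/2.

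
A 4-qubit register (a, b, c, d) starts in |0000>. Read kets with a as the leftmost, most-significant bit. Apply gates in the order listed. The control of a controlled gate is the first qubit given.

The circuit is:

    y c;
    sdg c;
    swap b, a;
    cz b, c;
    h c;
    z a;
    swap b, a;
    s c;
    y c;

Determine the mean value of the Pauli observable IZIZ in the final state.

The expectation value of IZIZ is 1.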